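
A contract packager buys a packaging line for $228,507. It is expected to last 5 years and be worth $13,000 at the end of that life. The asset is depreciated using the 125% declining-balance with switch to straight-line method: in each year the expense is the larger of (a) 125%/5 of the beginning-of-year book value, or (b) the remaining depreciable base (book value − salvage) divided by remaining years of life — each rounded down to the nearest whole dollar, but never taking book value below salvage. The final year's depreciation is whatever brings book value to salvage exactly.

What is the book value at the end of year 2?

Depreciable base = $228,507 − $13,000 = $215,507.
Year 1: DB = ⌊$228,507 × 125%/5⌋ = $57,126; SL = ⌊$215,507/5⌋ = $43,101 → take DB $57,126. Book value $171,381.
Year 2: DB = ⌊$171,381 × 125%/5⌋ = $42,845; SL = ⌊$158,381/4⌋ = $39,595 → take DB $42,845. Book value $128,536.

$128,536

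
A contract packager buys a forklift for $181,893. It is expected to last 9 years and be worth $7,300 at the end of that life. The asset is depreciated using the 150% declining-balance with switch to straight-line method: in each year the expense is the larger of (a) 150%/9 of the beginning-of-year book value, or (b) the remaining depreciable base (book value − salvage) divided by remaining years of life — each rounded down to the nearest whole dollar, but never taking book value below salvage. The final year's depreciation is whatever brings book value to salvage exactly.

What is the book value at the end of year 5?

$71,636

Depreciable base = $181,893 − $7,300 = $174,593.
Year 1: DB = ⌊$181,893 × 150%/9⌋ = $30,315; SL = ⌊$174,593/9⌋ = $19,399 → take DB $30,315. Book value $151,578.
Year 2: DB = ⌊$151,578 × 150%/9⌋ = $25,263; SL = ⌊$144,278/8⌋ = $18,034 → take DB $25,263. Book value $126,315.
Year 3: DB = ⌊$126,315 × 150%/9⌋ = $21,052; SL = ⌊$119,015/7⌋ = $17,002 → take DB $21,052. Book value $105,263.
Year 4: DB = ⌊$105,263 × 150%/9⌋ = $17,543; SL = ⌊$97,963/6⌋ = $16,327 → take DB $17,543. Book value $87,720.
Year 5: DB = ⌊$87,720 × 150%/9⌋ = $14,620; SL = ⌊$80,420/5⌋ = $16,084 → take SL $16,084. Book value $71,636.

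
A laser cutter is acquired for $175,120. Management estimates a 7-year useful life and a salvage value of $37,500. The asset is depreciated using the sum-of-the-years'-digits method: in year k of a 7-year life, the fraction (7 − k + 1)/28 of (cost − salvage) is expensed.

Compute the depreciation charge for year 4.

Depreciable base = $175,120 − $37,500 = $137,620.
Sum of the years' digits = 7+6+5+4+3+2+1 = 28.
Year 1: $137,620 × 7/28 = $34,405. Book value $140,715.
Year 2: $137,620 × 6/28 = $29,490. Book value $111,225.
Year 3: $137,620 × 5/28 = $24,575. Book value $86,650.
Year 4: $137,620 × 4/28 = $19,660. Book value $66,990.

$19,660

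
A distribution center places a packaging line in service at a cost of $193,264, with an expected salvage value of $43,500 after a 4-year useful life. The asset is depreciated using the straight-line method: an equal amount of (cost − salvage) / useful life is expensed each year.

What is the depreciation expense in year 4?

Depreciable base = $193,264 − $43,500 = $149,764.
Annual expense = $149,764 / 4 = $37,441.

$37,441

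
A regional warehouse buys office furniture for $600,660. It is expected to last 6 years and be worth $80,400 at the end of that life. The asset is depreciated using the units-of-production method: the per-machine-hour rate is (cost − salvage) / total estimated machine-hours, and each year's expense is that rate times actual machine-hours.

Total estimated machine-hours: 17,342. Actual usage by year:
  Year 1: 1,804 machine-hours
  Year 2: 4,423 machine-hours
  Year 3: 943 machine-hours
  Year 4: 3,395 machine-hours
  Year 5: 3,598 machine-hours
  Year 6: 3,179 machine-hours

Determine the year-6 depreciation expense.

Depreciable base = $600,660 − $80,400 = $520,260.
Rate = $520,260 / 17,342 machine-hours = $30 per machine-hour.
Year 1: 1,804 × $30 = $54,120. Book value $546,540.
Year 2: 4,423 × $30 = $132,690. Book value $413,850.
Year 3: 943 × $30 = $28,290. Book value $385,560.
Year 4: 3,395 × $30 = $101,850. Book value $283,710.
Year 5: 3,598 × $30 = $107,940. Book value $175,770.
Year 6: 3,179 × $30 = $95,370. Book value $80,400.

$95,370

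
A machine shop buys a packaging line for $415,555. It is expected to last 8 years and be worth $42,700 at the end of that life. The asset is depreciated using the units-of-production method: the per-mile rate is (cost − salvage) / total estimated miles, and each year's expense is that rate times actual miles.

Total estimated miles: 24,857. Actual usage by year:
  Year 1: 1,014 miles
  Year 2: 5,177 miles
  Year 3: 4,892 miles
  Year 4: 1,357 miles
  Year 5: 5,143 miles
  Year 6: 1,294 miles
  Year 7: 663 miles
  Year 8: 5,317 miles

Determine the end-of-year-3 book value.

$249,310

Depreciable base = $415,555 − $42,700 = $372,855.
Rate = $372,855 / 24,857 miles = $15 per mile.
Year 1: 1,014 × $15 = $15,210. Book value $400,345.
Year 2: 5,177 × $15 = $77,655. Book value $322,690.
Year 3: 4,892 × $15 = $73,380. Book value $249,310.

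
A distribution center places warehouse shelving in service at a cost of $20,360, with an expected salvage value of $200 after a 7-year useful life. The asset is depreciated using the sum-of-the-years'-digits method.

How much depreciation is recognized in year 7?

Depreciable base = $20,360 − $200 = $20,160.
Sum of the years' digits = 7+6+5+4+3+2+1 = 28.
Year 1: $20,160 × 7/28 = $5,040. Book value $15,320.
Year 2: $20,160 × 6/28 = $4,320. Book value $11,000.
Year 3: $20,160 × 5/28 = $3,600. Book value $7,400.
Year 4: $20,160 × 4/28 = $2,880. Book value $4,520.
Year 5: $20,160 × 3/28 = $2,160. Book value $2,360.
Year 6: $20,160 × 2/28 = $1,440. Book value $920.
Year 7: $20,160 × 1/28 = $720. Book value $200.

$720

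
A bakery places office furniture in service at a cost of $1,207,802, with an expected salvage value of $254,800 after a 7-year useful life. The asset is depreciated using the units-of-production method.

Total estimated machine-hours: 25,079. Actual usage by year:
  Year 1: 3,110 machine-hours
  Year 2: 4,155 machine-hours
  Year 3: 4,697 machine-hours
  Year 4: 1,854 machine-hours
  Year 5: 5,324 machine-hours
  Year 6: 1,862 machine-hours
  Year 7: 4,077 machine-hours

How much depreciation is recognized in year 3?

Depreciable base = $1,207,802 − $254,800 = $953,002.
Rate = $953,002 / 25,079 machine-hours = $38 per machine-hour.
Year 1: 3,110 × $38 = $118,180. Book value $1,089,622.
Year 2: 4,155 × $38 = $157,890. Book value $931,732.
Year 3: 4,697 × $38 = $178,486. Book value $753,246.

$178,486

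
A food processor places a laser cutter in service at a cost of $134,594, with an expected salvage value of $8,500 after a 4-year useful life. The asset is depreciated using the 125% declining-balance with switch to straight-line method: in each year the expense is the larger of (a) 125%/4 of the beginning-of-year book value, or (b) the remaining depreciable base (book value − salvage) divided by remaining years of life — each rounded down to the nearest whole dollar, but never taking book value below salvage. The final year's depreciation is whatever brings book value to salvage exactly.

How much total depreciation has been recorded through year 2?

Depreciable base = $134,594 − $8,500 = $126,094.
Year 1: DB = ⌊$134,594 × 125%/4⌋ = $42,060; SL = ⌊$126,094/4⌋ = $31,523 → take DB $42,060. Book value $92,534.
Year 2: DB = ⌊$92,534 × 125%/4⌋ = $28,916; SL = ⌊$84,034/3⌋ = $28,011 → take DB $28,916. Book value $63,618.
Accumulated through year 2 = $134,594 − $63,618 = $70,976.

$70,976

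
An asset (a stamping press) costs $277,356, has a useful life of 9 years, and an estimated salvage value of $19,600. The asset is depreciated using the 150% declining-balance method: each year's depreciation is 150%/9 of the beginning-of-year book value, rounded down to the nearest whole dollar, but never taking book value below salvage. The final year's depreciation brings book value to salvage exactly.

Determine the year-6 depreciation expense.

$18,577

Depreciable base = $277,356 − $19,600 = $257,756.
Year 1: ⌊$277,356 × 150%/9⌋ = $46,226. Book value $231,130.
Year 2: ⌊$231,130 × 150%/9⌋ = $38,521. Book value $192,609.
Year 3: ⌊$192,609 × 150%/9⌋ = $32,101. Book value $160,508.
Year 4: ⌊$160,508 × 150%/9⌋ = $26,751. Book value $133,757.
Year 5: ⌊$133,757 × 150%/9⌋ = $22,292. Book value $111,465.
Year 6: ⌊$111,465 × 150%/9⌋ = $18,577. Book value $92,888.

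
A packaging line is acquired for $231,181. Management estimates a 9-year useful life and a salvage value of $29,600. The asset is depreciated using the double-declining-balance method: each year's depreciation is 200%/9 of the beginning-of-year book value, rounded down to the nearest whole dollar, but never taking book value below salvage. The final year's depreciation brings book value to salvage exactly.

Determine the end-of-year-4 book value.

$84,602

Depreciable base = $231,181 − $29,600 = $201,581.
Year 1: ⌊$231,181 × 200%/9⌋ = $51,373. Book value $179,808.
Year 2: ⌊$179,808 × 200%/9⌋ = $39,957. Book value $139,851.
Year 3: ⌊$139,851 × 200%/9⌋ = $31,078. Book value $108,773.
Year 4: ⌊$108,773 × 200%/9⌋ = $24,171. Book value $84,602.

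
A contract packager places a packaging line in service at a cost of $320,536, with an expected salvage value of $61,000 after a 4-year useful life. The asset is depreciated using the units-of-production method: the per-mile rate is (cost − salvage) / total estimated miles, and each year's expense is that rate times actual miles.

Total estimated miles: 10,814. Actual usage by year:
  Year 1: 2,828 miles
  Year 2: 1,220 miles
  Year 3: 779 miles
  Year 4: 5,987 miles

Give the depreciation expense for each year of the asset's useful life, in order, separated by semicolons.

Depreciable base = $320,536 − $61,000 = $259,536.
Rate = $259,536 / 10,814 miles = $24 per mile.
Year 1: 2,828 × $24 = $67,872. Book value $252,664.
Year 2: 1,220 × $24 = $29,280. Book value $223,384.
Year 3: 779 × $24 = $18,696. Book value $204,688.
Year 4: 5,987 × $24 = $143,688. Book value $61,000.

$67,872; $29,280; $18,696; $143,688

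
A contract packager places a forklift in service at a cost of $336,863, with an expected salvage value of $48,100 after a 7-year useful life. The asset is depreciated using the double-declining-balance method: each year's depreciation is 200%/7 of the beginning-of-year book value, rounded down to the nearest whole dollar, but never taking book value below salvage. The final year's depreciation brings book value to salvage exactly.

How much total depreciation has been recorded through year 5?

Depreciable base = $336,863 − $48,100 = $288,763.
Year 1: ⌊$336,863 × 200%/7⌋ = $96,246. Book value $240,617.
Year 2: ⌊$240,617 × 200%/7⌋ = $68,747. Book value $171,870.
Year 3: ⌊$171,870 × 200%/7⌋ = $49,105. Book value $122,765.
Year 4: ⌊$122,765 × 200%/7⌋ = $35,075. Book value $87,690.
Year 5: ⌊$87,690 × 200%/7⌋ = $25,054. Book value $62,636.
Accumulated through year 5 = $336,863 − $62,636 = $274,227.

$274,227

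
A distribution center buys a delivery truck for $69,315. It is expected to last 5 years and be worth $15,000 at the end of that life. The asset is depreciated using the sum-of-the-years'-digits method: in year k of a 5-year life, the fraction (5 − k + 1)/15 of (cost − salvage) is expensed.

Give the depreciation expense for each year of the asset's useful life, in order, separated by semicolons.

Depreciable base = $69,315 − $15,000 = $54,315.
Sum of the years' digits = 5+4+3+2+1 = 15.
Year 1: $54,315 × 5/15 = $18,105. Book value $51,210.
Year 2: $54,315 × 4/15 = $14,484. Book value $36,726.
Year 3: $54,315 × 3/15 = $10,863. Book value $25,863.
Year 4: $54,315 × 2/15 = $7,242. Book value $18,621.
Year 5: $54,315 × 1/15 = $3,621. Book value $15,000.

$18,105; $14,484; $10,863; $7,242; $3,621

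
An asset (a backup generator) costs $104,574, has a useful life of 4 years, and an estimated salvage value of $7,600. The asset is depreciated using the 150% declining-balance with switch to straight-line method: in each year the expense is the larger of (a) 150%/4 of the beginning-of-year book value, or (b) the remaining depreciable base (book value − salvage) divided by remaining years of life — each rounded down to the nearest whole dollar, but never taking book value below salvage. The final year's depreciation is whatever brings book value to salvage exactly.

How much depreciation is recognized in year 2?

Depreciable base = $104,574 − $7,600 = $96,974.
Year 1: DB = ⌊$104,574 × 150%/4⌋ = $39,215; SL = ⌊$96,974/4⌋ = $24,243 → take DB $39,215. Book value $65,359.
Year 2: DB = ⌊$65,359 × 150%/4⌋ = $24,509; SL = ⌊$57,759/3⌋ = $19,253 → take DB $24,509. Book value $40,850.

$24,509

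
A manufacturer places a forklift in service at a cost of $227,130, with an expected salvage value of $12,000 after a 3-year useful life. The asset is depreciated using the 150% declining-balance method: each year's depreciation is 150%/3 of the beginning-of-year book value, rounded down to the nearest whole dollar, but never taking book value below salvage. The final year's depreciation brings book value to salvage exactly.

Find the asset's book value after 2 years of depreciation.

$56,783

Depreciable base = $227,130 − $12,000 = $215,130.
Year 1: ⌊$227,130 × 150%/3⌋ = $113,565. Book value $113,565.
Year 2: ⌊$113,565 × 150%/3⌋ = $56,782. Book value $56,783.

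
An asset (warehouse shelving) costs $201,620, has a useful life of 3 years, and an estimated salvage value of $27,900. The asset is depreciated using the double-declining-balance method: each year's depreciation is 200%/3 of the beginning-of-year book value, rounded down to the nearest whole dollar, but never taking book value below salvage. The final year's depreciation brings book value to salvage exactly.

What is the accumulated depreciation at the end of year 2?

Depreciable base = $201,620 − $27,900 = $173,720.
Year 1: ⌊$201,620 × 200%/3⌋ = $134,413. Book value $67,207.
Year 2: ⌊$67,207 × 200%/3⌋ = $44,804, capped at $39,307. Book value $27,900.
Accumulated through year 2 = $201,620 − $27,900 = $173,720.

$173,720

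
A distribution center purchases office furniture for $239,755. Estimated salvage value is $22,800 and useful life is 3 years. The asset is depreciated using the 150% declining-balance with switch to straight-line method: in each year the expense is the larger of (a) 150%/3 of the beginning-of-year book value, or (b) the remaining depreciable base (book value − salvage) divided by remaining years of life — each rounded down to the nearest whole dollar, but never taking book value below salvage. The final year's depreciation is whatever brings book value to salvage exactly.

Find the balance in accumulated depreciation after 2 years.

Depreciable base = $239,755 − $22,800 = $216,955.
Year 1: DB = ⌊$239,755 × 150%/3⌋ = $119,877; SL = ⌊$216,955/3⌋ = $72,318 → take DB $119,877. Book value $119,878.
Year 2: DB = ⌊$119,878 × 150%/3⌋ = $59,939; SL = ⌊$97,078/2⌋ = $48,539 → take DB $59,939. Book value $59,939.
Accumulated through year 2 = $239,755 − $59,939 = $179,816.

$179,816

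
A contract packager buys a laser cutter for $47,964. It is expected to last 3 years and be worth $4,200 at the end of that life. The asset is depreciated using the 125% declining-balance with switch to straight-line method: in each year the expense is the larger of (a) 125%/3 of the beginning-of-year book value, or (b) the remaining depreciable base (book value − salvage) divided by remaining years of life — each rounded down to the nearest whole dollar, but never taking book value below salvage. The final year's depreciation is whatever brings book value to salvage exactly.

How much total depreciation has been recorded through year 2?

Depreciable base = $47,964 − $4,200 = $43,764.
Year 1: DB = ⌊$47,964 × 125%/3⌋ = $19,985; SL = ⌊$43,764/3⌋ = $14,588 → take DB $19,985. Book value $27,979.
Year 2: DB = ⌊$27,979 × 125%/3⌋ = $11,657; SL = ⌊$23,779/2⌋ = $11,889 → take SL $11,889. Book value $16,090.
Accumulated through year 2 = $47,964 − $16,090 = $31,874.

$31,874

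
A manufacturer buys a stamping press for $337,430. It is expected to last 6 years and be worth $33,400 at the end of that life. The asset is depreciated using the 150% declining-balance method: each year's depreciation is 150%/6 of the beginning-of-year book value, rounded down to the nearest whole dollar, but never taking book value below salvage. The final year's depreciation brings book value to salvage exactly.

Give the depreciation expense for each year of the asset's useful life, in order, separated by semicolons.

$84,357; $63,268; $47,451; $35,588; $26,691; $46,675

Depreciable base = $337,430 − $33,400 = $304,030.
Year 1: ⌊$337,430 × 150%/6⌋ = $84,357. Book value $253,073.
Year 2: ⌊$253,073 × 150%/6⌋ = $63,268. Book value $189,805.
Year 3: ⌊$189,805 × 150%/6⌋ = $47,451. Book value $142,354.
Year 4: ⌊$142,354 × 150%/6⌋ = $35,588. Book value $106,766.
Year 5: ⌊$106,766 × 150%/6⌋ = $26,691. Book value $80,075.
Year 6 (final): $80,075 − $33,400 = $46,675. Book value $33,400.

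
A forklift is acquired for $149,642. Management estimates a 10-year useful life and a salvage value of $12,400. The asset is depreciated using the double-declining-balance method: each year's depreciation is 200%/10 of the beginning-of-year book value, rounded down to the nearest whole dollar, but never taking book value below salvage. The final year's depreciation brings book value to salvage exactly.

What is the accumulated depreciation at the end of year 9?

$129,555

Depreciable base = $149,642 − $12,400 = $137,242.
Year 1: ⌊$149,642 × 200%/10⌋ = $29,928. Book value $119,714.
Year 2: ⌊$119,714 × 200%/10⌋ = $23,942. Book value $95,772.
Year 3: ⌊$95,772 × 200%/10⌋ = $19,154. Book value $76,618.
Year 4: ⌊$76,618 × 200%/10⌋ = $15,323. Book value $61,295.
Year 5: ⌊$61,295 × 200%/10⌋ = $12,259. Book value $49,036.
Year 6: ⌊$49,036 × 200%/10⌋ = $9,807. Book value $39,229.
Year 7: ⌊$39,229 × 200%/10⌋ = $7,845. Book value $31,384.
Year 8: ⌊$31,384 × 200%/10⌋ = $6,276. Book value $25,108.
Year 9: ⌊$25,108 × 200%/10⌋ = $5,021. Book value $20,087.
Accumulated through year 9 = $149,642 − $20,087 = $129,555.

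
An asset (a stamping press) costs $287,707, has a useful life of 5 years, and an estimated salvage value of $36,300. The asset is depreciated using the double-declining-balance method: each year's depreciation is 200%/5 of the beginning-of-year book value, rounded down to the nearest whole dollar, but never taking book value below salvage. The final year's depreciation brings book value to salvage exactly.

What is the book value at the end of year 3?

Depreciable base = $287,707 − $36,300 = $251,407.
Year 1: ⌊$287,707 × 200%/5⌋ = $115,082. Book value $172,625.
Year 2: ⌊$172,625 × 200%/5⌋ = $69,050. Book value $103,575.
Year 3: ⌊$103,575 × 200%/5⌋ = $41,430. Book value $62,145.

$62,145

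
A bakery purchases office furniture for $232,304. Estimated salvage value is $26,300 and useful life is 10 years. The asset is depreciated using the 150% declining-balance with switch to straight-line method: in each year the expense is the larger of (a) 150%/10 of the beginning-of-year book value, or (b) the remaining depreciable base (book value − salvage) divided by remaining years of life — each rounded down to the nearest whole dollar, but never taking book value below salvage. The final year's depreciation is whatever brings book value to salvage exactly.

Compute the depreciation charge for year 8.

$15,329

Depreciable base = $232,304 − $26,300 = $206,004.
Year 1: DB = ⌊$232,304 × 150%/10⌋ = $34,845; SL = ⌊$206,004/10⌋ = $20,600 → take DB $34,845. Book value $197,459.
Year 2: DB = ⌊$197,459 × 150%/10⌋ = $29,618; SL = ⌊$171,159/9⌋ = $19,017 → take DB $29,618. Book value $167,841.
Year 3: DB = ⌊$167,841 × 150%/10⌋ = $25,176; SL = ⌊$141,541/8⌋ = $17,692 → take DB $25,176. Book value $142,665.
Year 4: DB = ⌊$142,665 × 150%/10⌋ = $21,399; SL = ⌊$116,365/7⌋ = $16,623 → take DB $21,399. Book value $121,266.
Year 5: DB = ⌊$121,266 × 150%/10⌋ = $18,189; SL = ⌊$94,966/6⌋ = $15,827 → take DB $18,189. Book value $103,077.
Year 6: DB = ⌊$103,077 × 150%/10⌋ = $15,461; SL = ⌊$76,777/5⌋ = $15,355 → take DB $15,461. Book value $87,616.
Year 7: DB = ⌊$87,616 × 150%/10⌋ = $13,142; SL = ⌊$61,316/4⌋ = $15,329 → take SL $15,329. Book value $72,287.
Year 8: DB = ⌊$72,287 × 150%/10⌋ = $10,843; SL = ⌊$45,987/3⌋ = $15,329 → take SL $15,329. Book value $56,958.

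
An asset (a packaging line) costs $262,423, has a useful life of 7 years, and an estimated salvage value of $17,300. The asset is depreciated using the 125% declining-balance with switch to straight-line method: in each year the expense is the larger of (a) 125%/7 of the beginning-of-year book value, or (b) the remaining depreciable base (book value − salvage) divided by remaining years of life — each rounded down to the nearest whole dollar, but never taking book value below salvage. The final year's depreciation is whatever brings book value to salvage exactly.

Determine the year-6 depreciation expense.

Depreciable base = $262,423 − $17,300 = $245,123.
Year 1: DB = ⌊$262,423 × 125%/7⌋ = $46,861; SL = ⌊$245,123/7⌋ = $35,017 → take DB $46,861. Book value $215,562.
Year 2: DB = ⌊$215,562 × 125%/7⌋ = $38,493; SL = ⌊$198,262/6⌋ = $33,043 → take DB $38,493. Book value $177,069.
Year 3: DB = ⌊$177,069 × 125%/7⌋ = $31,619; SL = ⌊$159,769/5⌋ = $31,953 → take SL $31,953. Book value $145,116.
Year 4: DB = ⌊$145,116 × 125%/7⌋ = $25,913; SL = ⌊$127,816/4⌋ = $31,954 → take SL $31,954. Book value $113,162.
Year 5: DB = ⌊$113,162 × 125%/7⌋ = $20,207; SL = ⌊$95,862/3⌋ = $31,954 → take SL $31,954. Book value $81,208.
Year 6: DB = ⌊$81,208 × 125%/7⌋ = $14,501; SL = ⌊$63,908/2⌋ = $31,954 → take SL $31,954. Book value $49,254.

$31,954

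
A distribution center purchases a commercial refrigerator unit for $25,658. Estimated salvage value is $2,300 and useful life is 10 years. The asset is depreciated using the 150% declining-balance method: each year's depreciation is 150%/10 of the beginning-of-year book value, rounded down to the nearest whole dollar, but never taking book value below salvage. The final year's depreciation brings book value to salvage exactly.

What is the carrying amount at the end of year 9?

$5,945

Depreciable base = $25,658 − $2,300 = $23,358.
Year 1: ⌊$25,658 × 150%/10⌋ = $3,848. Book value $21,810.
Year 2: ⌊$21,810 × 150%/10⌋ = $3,271. Book value $18,539.
Year 3: ⌊$18,539 × 150%/10⌋ = $2,780. Book value $15,759.
Year 4: ⌊$15,759 × 150%/10⌋ = $2,363. Book value $13,396.
Year 5: ⌊$13,396 × 150%/10⌋ = $2,009. Book value $11,387.
Year 6: ⌊$11,387 × 150%/10⌋ = $1,708. Book value $9,679.
Year 7: ⌊$9,679 × 150%/10⌋ = $1,451. Book value $8,228.
Year 8: ⌊$8,228 × 150%/10⌋ = $1,234. Book value $6,994.
Year 9: ⌊$6,994 × 150%/10⌋ = $1,049. Book value $5,945.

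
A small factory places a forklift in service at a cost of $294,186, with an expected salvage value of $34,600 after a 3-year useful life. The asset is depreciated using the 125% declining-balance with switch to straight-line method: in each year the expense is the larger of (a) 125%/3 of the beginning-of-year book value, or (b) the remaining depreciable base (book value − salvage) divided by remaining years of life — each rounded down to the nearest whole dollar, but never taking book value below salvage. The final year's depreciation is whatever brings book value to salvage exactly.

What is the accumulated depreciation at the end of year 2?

Depreciable base = $294,186 − $34,600 = $259,586.
Year 1: DB = ⌊$294,186 × 125%/3⌋ = $122,577; SL = ⌊$259,586/3⌋ = $86,528 → take DB $122,577. Book value $171,609.
Year 2: DB = ⌊$171,609 × 125%/3⌋ = $71,503; SL = ⌊$137,009/2⌋ = $68,504 → take DB $71,503. Book value $100,106.
Accumulated through year 2 = $294,186 − $100,106 = $194,080.

$194,080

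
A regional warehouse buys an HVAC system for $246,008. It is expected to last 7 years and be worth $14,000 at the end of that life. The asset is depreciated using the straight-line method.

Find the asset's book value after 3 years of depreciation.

$146,576

Depreciable base = $246,008 − $14,000 = $232,008.
Annual expense = $232,008 / 7 = $33,144.
End of year 1: book value $212,864.
End of year 2: book value $179,720.
End of year 3: book value $146,576.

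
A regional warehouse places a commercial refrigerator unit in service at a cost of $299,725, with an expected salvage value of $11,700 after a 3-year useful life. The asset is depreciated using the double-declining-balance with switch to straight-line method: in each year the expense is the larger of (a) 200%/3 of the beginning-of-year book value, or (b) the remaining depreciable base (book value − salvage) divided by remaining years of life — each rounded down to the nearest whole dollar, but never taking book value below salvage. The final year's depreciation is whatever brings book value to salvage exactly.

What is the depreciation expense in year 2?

$66,606

Depreciable base = $299,725 − $11,700 = $288,025.
Year 1: DB = ⌊$299,725 × 200%/3⌋ = $199,816; SL = ⌊$288,025/3⌋ = $96,008 → take DB $199,816. Book value $99,909.
Year 2: DB = ⌊$99,909 × 200%/3⌋ = $66,606; SL = ⌊$88,209/2⌋ = $44,104 → take DB $66,606. Book value $33,303.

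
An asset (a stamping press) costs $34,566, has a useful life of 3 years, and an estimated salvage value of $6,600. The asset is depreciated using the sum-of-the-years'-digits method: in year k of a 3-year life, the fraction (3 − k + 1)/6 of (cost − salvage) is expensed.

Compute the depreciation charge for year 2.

Depreciable base = $34,566 − $6,600 = $27,966.
Sum of the years' digits = 3+2+1 = 6.
Year 1: $27,966 × 3/6 = $13,983. Book value $20,583.
Year 2: $27,966 × 2/6 = $9,322. Book value $11,261.

$9,322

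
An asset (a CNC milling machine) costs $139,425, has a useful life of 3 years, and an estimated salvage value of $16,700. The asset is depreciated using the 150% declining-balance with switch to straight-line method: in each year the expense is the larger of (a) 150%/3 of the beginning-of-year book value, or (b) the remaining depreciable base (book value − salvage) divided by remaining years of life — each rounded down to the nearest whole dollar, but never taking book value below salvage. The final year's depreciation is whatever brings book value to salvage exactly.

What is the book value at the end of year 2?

Depreciable base = $139,425 − $16,700 = $122,725.
Year 1: DB = ⌊$139,425 × 150%/3⌋ = $69,712; SL = ⌊$122,725/3⌋ = $40,908 → take DB $69,712. Book value $69,713.
Year 2: DB = ⌊$69,713 × 150%/3⌋ = $34,856; SL = ⌊$53,013/2⌋ = $26,506 → take DB $34,856. Book value $34,857.

$34,857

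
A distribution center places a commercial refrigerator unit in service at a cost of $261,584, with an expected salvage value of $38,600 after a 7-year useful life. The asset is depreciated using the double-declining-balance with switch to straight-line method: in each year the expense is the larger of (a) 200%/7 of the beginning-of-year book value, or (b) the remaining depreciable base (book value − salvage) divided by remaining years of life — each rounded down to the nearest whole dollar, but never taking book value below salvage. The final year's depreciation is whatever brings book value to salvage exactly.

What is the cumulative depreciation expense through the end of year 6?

Depreciable base = $261,584 − $38,600 = $222,984.
Year 1: DB = ⌊$261,584 × 200%/7⌋ = $74,738; SL = ⌊$222,984/7⌋ = $31,854 → take DB $74,738. Book value $186,846.
Year 2: DB = ⌊$186,846 × 200%/7⌋ = $53,384; SL = ⌊$148,246/6⌋ = $24,707 → take DB $53,384. Book value $133,462.
Year 3: DB = ⌊$133,462 × 200%/7⌋ = $38,132; SL = ⌊$94,862/5⌋ = $18,972 → take DB $38,132. Book value $95,330.
Year 4: DB = ⌊$95,330 × 200%/7⌋ = $27,237; SL = ⌊$56,730/4⌋ = $14,182 → take DB $27,237. Book value $68,093.
Year 5: DB = ⌊$68,093 × 200%/7⌋ = $19,455; SL = ⌊$29,493/3⌋ = $9,831 → take DB $19,455. Book value $48,638.
Year 6: DB = ⌊$48,638 × 200%/7⌋ = $13,896; SL = ⌊$10,038/2⌋ = $5,019 → take DB $13,896, capped at $10,038. Book value $38,600.
Accumulated through year 6 = $261,584 − $38,600 = $222,984.

$222,984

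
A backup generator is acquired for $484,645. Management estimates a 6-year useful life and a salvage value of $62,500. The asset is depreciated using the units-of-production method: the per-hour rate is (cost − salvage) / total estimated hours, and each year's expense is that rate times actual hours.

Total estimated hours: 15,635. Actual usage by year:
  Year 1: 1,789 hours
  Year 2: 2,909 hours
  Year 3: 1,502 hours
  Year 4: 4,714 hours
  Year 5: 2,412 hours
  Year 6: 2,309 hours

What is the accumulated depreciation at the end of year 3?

$167,400

Depreciable base = $484,645 − $62,500 = $422,145.
Rate = $422,145 / 15,635 hours = $27 per hour.
Year 1: 1,789 × $27 = $48,303. Book value $436,342.
Year 2: 2,909 × $27 = $78,543. Book value $357,799.
Year 3: 1,502 × $27 = $40,554. Book value $317,245.
Accumulated through year 3 = $484,645 − $317,245 = $167,400.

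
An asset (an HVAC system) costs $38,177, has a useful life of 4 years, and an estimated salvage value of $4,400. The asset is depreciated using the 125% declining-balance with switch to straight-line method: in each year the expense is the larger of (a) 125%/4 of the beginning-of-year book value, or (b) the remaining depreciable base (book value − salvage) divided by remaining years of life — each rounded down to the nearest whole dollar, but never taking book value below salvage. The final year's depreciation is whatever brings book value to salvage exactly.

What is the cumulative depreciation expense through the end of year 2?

Depreciable base = $38,177 − $4,400 = $33,777.
Year 1: DB = ⌊$38,177 × 125%/4⌋ = $11,930; SL = ⌊$33,777/4⌋ = $8,444 → take DB $11,930. Book value $26,247.
Year 2: DB = ⌊$26,247 × 125%/4⌋ = $8,202; SL = ⌊$21,847/3⌋ = $7,282 → take DB $8,202. Book value $18,045.
Accumulated through year 2 = $38,177 − $18,045 = $20,132.

$20,132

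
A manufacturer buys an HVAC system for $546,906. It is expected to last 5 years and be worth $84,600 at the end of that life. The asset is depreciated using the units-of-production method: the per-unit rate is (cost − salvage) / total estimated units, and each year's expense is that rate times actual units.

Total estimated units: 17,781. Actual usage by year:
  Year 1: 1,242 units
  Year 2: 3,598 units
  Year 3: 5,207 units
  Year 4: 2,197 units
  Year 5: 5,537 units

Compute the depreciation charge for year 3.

$135,382

Depreciable base = $546,906 − $84,600 = $462,306.
Rate = $462,306 / 17,781 units = $26 per unit.
Year 1: 1,242 × $26 = $32,292. Book value $514,614.
Year 2: 3,598 × $26 = $93,548. Book value $421,066.
Year 3: 5,207 × $26 = $135,382. Book value $285,684.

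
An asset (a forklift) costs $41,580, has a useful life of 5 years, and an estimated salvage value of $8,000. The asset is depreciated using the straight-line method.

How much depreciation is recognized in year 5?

Depreciable base = $41,580 − $8,000 = $33,580.
Annual expense = $33,580 / 5 = $6,716.

$6,716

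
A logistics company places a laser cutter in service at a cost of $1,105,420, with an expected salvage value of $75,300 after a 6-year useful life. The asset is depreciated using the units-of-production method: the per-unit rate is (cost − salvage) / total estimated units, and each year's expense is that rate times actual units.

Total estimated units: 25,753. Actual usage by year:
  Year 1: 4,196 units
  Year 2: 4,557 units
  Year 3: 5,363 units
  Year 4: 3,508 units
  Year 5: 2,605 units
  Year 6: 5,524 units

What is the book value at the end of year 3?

$540,780

Depreciable base = $1,105,420 − $75,300 = $1,030,120.
Rate = $1,030,120 / 25,753 units = $40 per unit.
Year 1: 4,196 × $40 = $167,840. Book value $937,580.
Year 2: 4,557 × $40 = $182,280. Book value $755,300.
Year 3: 5,363 × $40 = $214,520. Book value $540,780.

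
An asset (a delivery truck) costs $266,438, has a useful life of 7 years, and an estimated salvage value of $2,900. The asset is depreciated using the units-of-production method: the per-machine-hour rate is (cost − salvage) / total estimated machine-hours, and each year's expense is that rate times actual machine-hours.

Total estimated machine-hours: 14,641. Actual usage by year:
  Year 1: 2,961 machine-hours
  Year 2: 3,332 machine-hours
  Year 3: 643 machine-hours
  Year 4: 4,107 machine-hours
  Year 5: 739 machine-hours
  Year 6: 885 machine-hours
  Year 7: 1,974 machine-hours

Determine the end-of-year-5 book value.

Depreciable base = $266,438 − $2,900 = $263,538.
Rate = $263,538 / 14,641 machine-hours = $18 per machine-hour.
Year 1: 2,961 × $18 = $53,298. Book value $213,140.
Year 2: 3,332 × $18 = $59,976. Book value $153,164.
Year 3: 643 × $18 = $11,574. Book value $141,590.
Year 4: 4,107 × $18 = $73,926. Book value $67,664.
Year 5: 739 × $18 = $13,302. Book value $54,362.

$54,362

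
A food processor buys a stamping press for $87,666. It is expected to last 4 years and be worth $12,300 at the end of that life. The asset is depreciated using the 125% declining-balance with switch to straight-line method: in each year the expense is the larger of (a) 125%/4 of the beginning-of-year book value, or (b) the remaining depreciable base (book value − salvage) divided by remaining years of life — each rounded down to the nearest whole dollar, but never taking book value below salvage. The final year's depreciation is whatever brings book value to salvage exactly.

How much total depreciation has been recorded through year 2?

$46,229

Depreciable base = $87,666 − $12,300 = $75,366.
Year 1: DB = ⌊$87,666 × 125%/4⌋ = $27,395; SL = ⌊$75,366/4⌋ = $18,841 → take DB $27,395. Book value $60,271.
Year 2: DB = ⌊$60,271 × 125%/4⌋ = $18,834; SL = ⌊$47,971/3⌋ = $15,990 → take DB $18,834. Book value $41,437.
Accumulated through year 2 = $87,666 − $41,437 = $46,229.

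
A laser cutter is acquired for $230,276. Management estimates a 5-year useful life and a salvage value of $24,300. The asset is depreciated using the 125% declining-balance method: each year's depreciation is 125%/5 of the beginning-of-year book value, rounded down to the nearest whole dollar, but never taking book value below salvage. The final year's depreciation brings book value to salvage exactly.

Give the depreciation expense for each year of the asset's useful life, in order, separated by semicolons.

$57,569; $43,176; $32,382; $24,287; $48,562

Depreciable base = $230,276 − $24,300 = $205,976.
Year 1: ⌊$230,276 × 125%/5⌋ = $57,569. Book value $172,707.
Year 2: ⌊$172,707 × 125%/5⌋ = $43,176. Book value $129,531.
Year 3: ⌊$129,531 × 125%/5⌋ = $32,382. Book value $97,149.
Year 4: ⌊$97,149 × 125%/5⌋ = $24,287. Book value $72,862.
Year 5 (final): $72,862 − $24,300 = $48,562. Book value $24,300.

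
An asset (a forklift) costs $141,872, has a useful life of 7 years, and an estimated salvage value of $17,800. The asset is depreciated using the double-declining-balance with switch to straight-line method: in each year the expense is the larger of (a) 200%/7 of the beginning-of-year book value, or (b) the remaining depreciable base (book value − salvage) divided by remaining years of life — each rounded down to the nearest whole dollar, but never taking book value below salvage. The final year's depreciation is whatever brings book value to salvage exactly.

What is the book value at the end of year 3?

$51,704

Depreciable base = $141,872 − $17,800 = $124,072.
Year 1: DB = ⌊$141,872 × 200%/7⌋ = $40,534; SL = ⌊$124,072/7⌋ = $17,724 → take DB $40,534. Book value $101,338.
Year 2: DB = ⌊$101,338 × 200%/7⌋ = $28,953; SL = ⌊$83,538/6⌋ = $13,923 → take DB $28,953. Book value $72,385.
Year 3: DB = ⌊$72,385 × 200%/7⌋ = $20,681; SL = ⌊$54,585/5⌋ = $10,917 → take DB $20,681. Book value $51,704.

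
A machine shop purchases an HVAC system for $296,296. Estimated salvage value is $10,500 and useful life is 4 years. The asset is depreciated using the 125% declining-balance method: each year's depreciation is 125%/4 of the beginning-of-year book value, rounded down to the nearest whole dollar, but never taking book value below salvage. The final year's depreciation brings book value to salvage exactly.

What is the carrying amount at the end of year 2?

$140,047

Depreciable base = $296,296 − $10,500 = $285,796.
Year 1: ⌊$296,296 × 125%/4⌋ = $92,592. Book value $203,704.
Year 2: ⌊$203,704 × 125%/4⌋ = $63,657. Book value $140,047.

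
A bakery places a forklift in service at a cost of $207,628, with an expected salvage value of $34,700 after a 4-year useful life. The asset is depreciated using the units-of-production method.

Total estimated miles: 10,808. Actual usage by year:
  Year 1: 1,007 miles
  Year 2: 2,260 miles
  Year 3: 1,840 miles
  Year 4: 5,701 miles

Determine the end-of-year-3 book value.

Depreciable base = $207,628 − $34,700 = $172,928.
Rate = $172,928 / 10,808 miles = $16 per mile.
Year 1: 1,007 × $16 = $16,112. Book value $191,516.
Year 2: 2,260 × $16 = $36,160. Book value $155,356.
Year 3: 1,840 × $16 = $29,440. Book value $125,916.

$125,916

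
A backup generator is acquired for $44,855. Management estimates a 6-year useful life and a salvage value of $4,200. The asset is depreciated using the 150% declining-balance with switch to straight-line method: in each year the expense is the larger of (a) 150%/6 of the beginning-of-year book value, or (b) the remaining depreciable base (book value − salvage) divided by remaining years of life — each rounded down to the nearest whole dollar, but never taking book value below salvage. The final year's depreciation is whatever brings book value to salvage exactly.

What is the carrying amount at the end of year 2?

$25,232

Depreciable base = $44,855 − $4,200 = $40,655.
Year 1: DB = ⌊$44,855 × 150%/6⌋ = $11,213; SL = ⌊$40,655/6⌋ = $6,775 → take DB $11,213. Book value $33,642.
Year 2: DB = ⌊$33,642 × 150%/6⌋ = $8,410; SL = ⌊$29,442/5⌋ = $5,888 → take DB $8,410. Book value $25,232.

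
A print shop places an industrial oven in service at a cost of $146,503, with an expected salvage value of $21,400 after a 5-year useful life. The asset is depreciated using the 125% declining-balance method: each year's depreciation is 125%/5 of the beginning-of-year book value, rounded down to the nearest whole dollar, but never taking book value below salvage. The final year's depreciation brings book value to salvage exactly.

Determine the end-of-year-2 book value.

$82,409

Depreciable base = $146,503 − $21,400 = $125,103.
Year 1: ⌊$146,503 × 125%/5⌋ = $36,625. Book value $109,878.
Year 2: ⌊$109,878 × 125%/5⌋ = $27,469. Book value $82,409.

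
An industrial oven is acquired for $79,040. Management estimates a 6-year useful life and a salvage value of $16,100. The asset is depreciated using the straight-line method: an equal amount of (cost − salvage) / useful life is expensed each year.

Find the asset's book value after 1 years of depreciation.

$68,550

Depreciable base = $79,040 − $16,100 = $62,940.
Annual expense = $62,940 / 6 = $10,490.
End of year 1: book value $68,550.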